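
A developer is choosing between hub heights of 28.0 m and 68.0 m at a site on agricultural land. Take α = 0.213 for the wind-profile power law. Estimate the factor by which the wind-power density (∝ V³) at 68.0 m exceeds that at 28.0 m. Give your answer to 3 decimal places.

Speed ratio: V_B/V_A = (z_B/z_A)^α = (68.0/28.0)^0.213 = (2.4286)^0.213 = 1.20804
Power-density ratio: P_B/P_A = (V_B/V_A)³ = (1.20804)³ = 1.76295

1.763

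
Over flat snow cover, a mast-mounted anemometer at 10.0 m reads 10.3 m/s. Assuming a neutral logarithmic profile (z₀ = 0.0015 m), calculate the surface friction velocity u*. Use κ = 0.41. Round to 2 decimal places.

Log law: V(z) = (u*/κ) · ln(z/z₀) ⇒ u* = κ · V / ln(z/z₀)
u* = 0.41 × 10.3 / ln(10.0/0.0015) = 0.41 × 10.3 / 8.8049
   = 4.2230 / 8.8049 = 0.4796 m/s

u* ≈ 0.48 m/s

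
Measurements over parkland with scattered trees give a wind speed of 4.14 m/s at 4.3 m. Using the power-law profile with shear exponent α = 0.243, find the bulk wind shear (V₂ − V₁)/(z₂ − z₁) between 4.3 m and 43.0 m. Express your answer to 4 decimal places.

Power law: V₂ = V₁ · (z₂/z₁)^α = 4.14 × (10.0000)^0.243 = 7.2444 m/s
ΔV/Δz = (7.2444 − 4.14)/(43.0 − 4.3) = 3.1044/38.7000 = 0.08022 m/s/m

0.0802 m/s/m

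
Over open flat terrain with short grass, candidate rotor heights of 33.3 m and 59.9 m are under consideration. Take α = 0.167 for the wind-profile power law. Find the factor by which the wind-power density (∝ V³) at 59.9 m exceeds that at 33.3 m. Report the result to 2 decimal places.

1.34

Speed ratio: V_B/V_A = (z_B/z_A)^α = (59.9/33.3)^0.167 = (1.7988)^0.167 = 1.10302
Power-density ratio: P_B/P_A = (V_B/V_A)³ = (1.10302)³ = 1.34198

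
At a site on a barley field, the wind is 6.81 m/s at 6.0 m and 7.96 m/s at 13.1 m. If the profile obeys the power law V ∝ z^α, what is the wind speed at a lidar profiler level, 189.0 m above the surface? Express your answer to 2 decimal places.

First find α: α = ln(V₂/V₁)/ln(z₂/z₁) = ln(7.96/6.81)/ln(13.1/6.0) = 0.15604/0.78085 = 0.1998
Extrapolate from 13.1 m to 189.0 m: V₃ = 7.96 × (189.0/13.1)^0.1998 = 7.96 × 1.7047 = 13.5692 m/s

13.57 m/s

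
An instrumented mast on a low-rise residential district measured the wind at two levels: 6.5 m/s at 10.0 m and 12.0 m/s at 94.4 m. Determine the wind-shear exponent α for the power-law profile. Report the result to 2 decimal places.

α ≈ 0.27

Power law: V₂/V₁ = (z₂/z₁)^α ⇒ α = ln(V₂/V₁) / ln(z₂/z₁)
α = ln(12.0/6.5) / ln(94.4/10.0) = ln(1.8462) / ln(9.4400)
  = 0.61310 / 2.24496 = 0.27310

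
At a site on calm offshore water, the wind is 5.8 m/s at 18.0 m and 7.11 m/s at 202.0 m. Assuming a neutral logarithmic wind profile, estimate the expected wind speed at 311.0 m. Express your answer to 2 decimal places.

Log law: V ∝ ln(z/z₀). From the pair, with r = V₁/V₂ = 0.81575,
ln z₀ = (ln z₁ − r·ln z₂)/(1 − r) = (2.8904 − 0.81575×5.3083)/0.18425 = -7.8148 → z₀ = 0.0004037 m
V₃ = V₁ · ln(z₃/z₀)/ln(z₁/z₀) = 5.8 × 13.5546/10.7052 = 7.3438 m/s

7.34 m/s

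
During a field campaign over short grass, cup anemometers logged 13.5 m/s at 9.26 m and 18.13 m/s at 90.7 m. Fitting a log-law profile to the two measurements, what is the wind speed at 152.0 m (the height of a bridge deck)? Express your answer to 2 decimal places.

Log law: V ∝ ln(z/z₀). From the pair, with r = V₁/V₂ = 0.74462,
ln z₀ = (ln z₁ − r·ln z₂)/(1 − r) = (2.2257 − 0.74462×4.5076)/0.25538 = -4.4276 → z₀ = 0.01194 m
V₃ = V₁ · ln(z₃/z₀)/ln(z₁/z₀) = 13.5 × 9.4515/6.6534 = 19.1776 m/s

19.18 m/s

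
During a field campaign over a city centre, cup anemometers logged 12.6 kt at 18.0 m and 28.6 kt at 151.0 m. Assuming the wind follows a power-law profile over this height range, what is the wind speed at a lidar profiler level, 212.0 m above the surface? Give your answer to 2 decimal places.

32.60 kt

First find α: α = ln(V₂/V₁)/ln(z₂/z₁) = ln(28.6/12.6)/ln(151.0/18.0) = 0.81971/2.12691 = 0.3854
Extrapolate from 151.0 m to 212.0 m: V₃ = 28.6 × (212.0/151.0)^0.3854 = 28.6 × 1.1397 = 32.5955 kt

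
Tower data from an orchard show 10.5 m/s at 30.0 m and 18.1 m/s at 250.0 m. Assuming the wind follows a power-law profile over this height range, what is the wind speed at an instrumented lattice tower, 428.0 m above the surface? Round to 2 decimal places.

First find α: α = ln(V₂/V₁)/ln(z₂/z₁) = ln(18.1/10.5)/ln(250.0/30.0) = 0.54454/2.12026 = 0.2568
Extrapolate from 250.0 m to 428.0 m: V₃ = 18.1 × (428.0/250.0)^0.2568 = 18.1 × 1.1481 = 20.7801 m/s

20.78 m/s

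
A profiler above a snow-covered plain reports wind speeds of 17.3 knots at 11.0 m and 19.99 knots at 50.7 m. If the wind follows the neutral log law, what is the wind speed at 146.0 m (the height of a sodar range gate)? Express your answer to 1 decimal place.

21.9 knots

Log law: V ∝ ln(z/z₀). From the pair, with r = V₁/V₂ = 0.86543,
ln z₀ = (ln z₁ − r·ln z₂)/(1 − r) = (2.3979 − 0.86543×3.9259)/0.13457 = -7.4292 → z₀ = 0.0005937 m
V₃ = V₁ · ln(z₃/z₀)/ln(z₁/z₀) = 17.3 × 12.4128/9.8271 = 21.8520 knots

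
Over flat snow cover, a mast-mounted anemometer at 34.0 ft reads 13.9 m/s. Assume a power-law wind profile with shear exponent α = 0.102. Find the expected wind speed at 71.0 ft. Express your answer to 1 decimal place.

15.0 m/s

Power-law profile: V₂ = V₁ · (z₂/z₁)^α
V₂ = 13.9 × (71.0/34.0)^0.102 = 13.9 × (2.0882)^0.102
    = 13.9 × 1.0780 = 14.9842 m/s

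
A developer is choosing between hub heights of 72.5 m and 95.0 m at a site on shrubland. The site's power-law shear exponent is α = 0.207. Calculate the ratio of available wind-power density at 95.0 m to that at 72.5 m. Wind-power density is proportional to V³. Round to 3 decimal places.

Speed ratio: V_B/V_A = (z_B/z_A)^α = (95.0/72.5)^0.207 = (1.3103)^0.207 = 1.05754
Power-density ratio: P_B/P_A = (V_B/V_A)³ = (1.05754)³ = 1.18276

1.183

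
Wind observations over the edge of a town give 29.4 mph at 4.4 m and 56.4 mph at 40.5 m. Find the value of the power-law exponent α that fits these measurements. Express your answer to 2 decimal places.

Power law: V₂/V₁ = (z₂/z₁)^α ⇒ α = ln(V₂/V₁) / ln(z₂/z₁)
α = ln(56.4/29.4) / ln(40.5/4.4) = ln(1.9184) / ln(9.2045)
  = 0.65147 / 2.21970 = 0.29350

α ≈ 0.29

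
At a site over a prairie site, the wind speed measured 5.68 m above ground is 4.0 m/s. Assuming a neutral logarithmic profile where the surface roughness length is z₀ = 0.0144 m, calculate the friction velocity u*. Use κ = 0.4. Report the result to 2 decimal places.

Log law: V(z) = (u*/κ) · ln(z/z₀) ⇒ u* = κ · V / ln(z/z₀)
u* = 0.4 × 4.0 / ln(5.68/0.0144) = 0.4 × 4.0 / 5.9775
   = 1.6000 / 5.9775 = 0.2677 m/s

u* ≈ 0.27 m/s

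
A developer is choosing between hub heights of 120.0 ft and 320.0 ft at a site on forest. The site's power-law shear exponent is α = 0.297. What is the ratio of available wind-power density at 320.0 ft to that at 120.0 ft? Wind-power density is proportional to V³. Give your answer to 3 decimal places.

2.396

Speed ratio: V_B/V_A = (z_B/z_A)^α = (320.0/120.0)^0.297 = (2.6667)^0.297 = 1.33817
Power-density ratio: P_B/P_A = (V_B/V_A)³ = (1.33817)³ = 2.39628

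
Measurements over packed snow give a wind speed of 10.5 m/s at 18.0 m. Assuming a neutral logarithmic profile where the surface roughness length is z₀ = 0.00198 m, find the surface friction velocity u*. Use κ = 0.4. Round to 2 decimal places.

u* ≈ 0.46 m/s

Log law: V(z) = (u*/κ) · ln(z/z₀) ⇒ u* = κ · V / ln(z/z₀)
u* = 0.4 × 10.5 / ln(18.0/0.00198) = 0.4 × 10.5 / 9.1150
   = 4.2000 / 9.1150 = 0.4608 m/s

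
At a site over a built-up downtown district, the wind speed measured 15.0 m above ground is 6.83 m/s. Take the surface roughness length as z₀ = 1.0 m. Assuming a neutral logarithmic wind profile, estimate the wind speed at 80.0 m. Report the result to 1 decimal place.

11.1 m/s

Log law: V(z) ∝ ln(z/z₀), so V₂/V₁ = ln(z₂/z₀) / ln(z₁/z₀).
ln(80.0/1.0) = 4.3820, ln(15.0/1.0) = 2.7081
V₂ = 6.83 × 4.3820/2.7081 = 6.83 × 1.6181 = 11.0520 m/s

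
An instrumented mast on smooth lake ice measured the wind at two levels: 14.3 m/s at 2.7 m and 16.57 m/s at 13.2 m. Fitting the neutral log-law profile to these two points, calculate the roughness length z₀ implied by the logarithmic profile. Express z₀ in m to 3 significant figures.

Log law: V(z) ∝ ln(z/z₀). With r = V₁/V₂ = 14.3/16.57 = 0.86301,
r · ln(z₂/z₀) = ln(z₁/z₀) ⇒ ln z₀ = (ln z₁ − r·ln z₂)/(1 − r)
ln z₀ = (0.99325 − 0.86301×2.58022) / 0.13699 = -9.0039
z₀ = exp(-9.0039) = 0.0001229 m

z₀ ≈ 0.000123 m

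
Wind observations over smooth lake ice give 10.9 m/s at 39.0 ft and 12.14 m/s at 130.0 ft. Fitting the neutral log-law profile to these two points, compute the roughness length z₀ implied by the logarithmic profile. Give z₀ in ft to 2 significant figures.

z₀ ≈ 0.00099 ft

Log law: V(z) ∝ ln(z/z₀). With r = V₁/V₂ = 10.9/12.14 = 0.89786,
r · ln(z₂/z₀) = ln(z₁/z₀) ⇒ ln z₀ = (ln z₁ − r·ln z₂)/(1 − r)
ln z₀ = (3.66356 − 0.89786×4.86753) / 0.10214 = -6.9197
z₀ = exp(-6.9197) = 0.0009881 ft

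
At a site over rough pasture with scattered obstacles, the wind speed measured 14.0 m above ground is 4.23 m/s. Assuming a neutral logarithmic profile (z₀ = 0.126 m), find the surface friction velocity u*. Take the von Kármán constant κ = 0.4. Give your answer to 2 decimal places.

u* ≈ 0.36 m/s

Log law: V(z) = (u*/κ) · ln(z/z₀) ⇒ u* = κ · V / ln(z/z₀)
u* = 0.4 × 4.23 / ln(14.0/0.126) = 0.4 × 4.23 / 4.7105
   = 1.6920 / 4.7105 = 0.3592 m/s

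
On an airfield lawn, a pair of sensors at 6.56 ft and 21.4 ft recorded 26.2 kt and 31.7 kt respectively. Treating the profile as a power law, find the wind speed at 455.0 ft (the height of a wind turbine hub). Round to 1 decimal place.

First find α: α = ln(V₂/V₁)/ln(z₂/z₁) = ln(31.7/26.2)/ln(21.4/6.56) = 0.19056/1.18240 = 0.1612
Extrapolate from 21.4 ft to 455.0 ft: V₃ = 31.7 × (455.0/21.4)^0.1612 = 31.7 × 1.6367 = 51.8820 kt

51.9 kt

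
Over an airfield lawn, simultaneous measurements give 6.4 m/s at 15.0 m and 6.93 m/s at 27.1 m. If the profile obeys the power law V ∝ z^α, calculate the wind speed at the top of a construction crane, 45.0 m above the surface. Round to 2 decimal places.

First find α: α = ln(V₂/V₁)/ln(z₂/z₁) = ln(6.93/6.4)/ln(27.1/15.0) = 0.07956/0.59148 = 0.1345
Extrapolate from 27.1 m to 45.0 m: V₃ = 6.93 × (45.0/27.1)^0.1345 = 6.93 × 1.0706 = 7.4192 m/s

7.42 m/s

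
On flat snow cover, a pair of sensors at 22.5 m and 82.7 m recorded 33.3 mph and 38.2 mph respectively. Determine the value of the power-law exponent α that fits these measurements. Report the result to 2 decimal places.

α ≈ 0.11

Power law: V₂/V₁ = (z₂/z₁)^α ⇒ α = ln(V₂/V₁) / ln(z₂/z₁)
α = ln(38.2/33.3) / ln(82.7/22.5) = ln(1.1471) / ln(3.6756)
  = 0.13728 / 1.30170 = 0.10546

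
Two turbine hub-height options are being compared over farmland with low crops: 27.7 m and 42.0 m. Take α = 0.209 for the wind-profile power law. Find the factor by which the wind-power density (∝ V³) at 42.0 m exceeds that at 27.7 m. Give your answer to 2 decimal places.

Speed ratio: V_B/V_A = (z_B/z_A)^α = (42.0/27.7)^0.209 = (1.5162)^0.209 = 1.09089
Power-density ratio: P_B/P_A = (V_B/V_A)³ = (1.09089)³ = 1.29820

1.30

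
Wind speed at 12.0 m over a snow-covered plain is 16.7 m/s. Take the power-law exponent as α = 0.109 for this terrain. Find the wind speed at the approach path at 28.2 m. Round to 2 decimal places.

Power-law profile: V₂ = V₁ · (z₂/z₁)^α
V₂ = 16.7 × (28.2/12.0)^0.109 = 16.7 × (2.3500)^0.109
    = 16.7 × 1.0976 = 18.3300 m/s

18.33 m/s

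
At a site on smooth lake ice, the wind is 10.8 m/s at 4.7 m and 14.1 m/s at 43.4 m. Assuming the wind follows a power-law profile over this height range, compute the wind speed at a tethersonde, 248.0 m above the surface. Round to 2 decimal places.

17.38 m/s

First find α: α = ln(V₂/V₁)/ln(z₂/z₁) = ln(14.1/10.8)/ln(43.4/4.7) = 0.26663/2.22290 = 0.1199
Extrapolate from 43.4 m to 248.0 m: V₃ = 14.1 × (248.0/43.4)^0.1199 = 14.1 × 1.2325 = 17.3786 m/s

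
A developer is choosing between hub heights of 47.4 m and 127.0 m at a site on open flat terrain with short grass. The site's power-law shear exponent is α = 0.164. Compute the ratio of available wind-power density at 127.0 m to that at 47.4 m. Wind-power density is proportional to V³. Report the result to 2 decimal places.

1.62

Speed ratio: V_B/V_A = (z_B/z_A)^α = (127.0/47.4)^0.164 = (2.6793)^0.164 = 1.17543
Power-density ratio: P_B/P_A = (V_B/V_A)³ = (1.17543)³ = 1.62401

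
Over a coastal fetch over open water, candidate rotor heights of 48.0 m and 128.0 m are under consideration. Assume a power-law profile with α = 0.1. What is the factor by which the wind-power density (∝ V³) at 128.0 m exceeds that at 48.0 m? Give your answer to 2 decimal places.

1.34

Speed ratio: V_B/V_A = (z_B/z_A)^α = (128.0/48.0)^0.1 = (2.6667)^0.1 = 1.10305
Power-density ratio: P_B/P_A = (V_B/V_A)³ = (1.10305)³ = 1.34212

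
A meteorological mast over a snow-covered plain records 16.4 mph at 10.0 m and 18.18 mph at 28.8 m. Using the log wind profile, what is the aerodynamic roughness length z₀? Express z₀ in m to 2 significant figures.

Log law: V(z) ∝ ln(z/z₀). With r = V₁/V₂ = 16.4/18.18 = 0.90209,
r · ln(z₂/z₀) = ln(z₁/z₀) ⇒ ln z₀ = (ln z₁ − r·ln z₂)/(1 − r)
ln z₀ = (2.30259 − 0.90209×3.36038) / 0.09791 = -7.4433
z₀ = exp(-7.4433) = 0.0005853 m

z₀ ≈ 0.00059 m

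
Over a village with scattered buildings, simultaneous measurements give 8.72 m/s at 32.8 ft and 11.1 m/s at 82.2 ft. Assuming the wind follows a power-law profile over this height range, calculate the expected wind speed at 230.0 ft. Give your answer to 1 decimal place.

14.5 m/s

First find α: α = ln(V₂/V₁)/ln(z₂/z₁) = ln(11.1/8.72)/ln(82.2/32.8) = 0.24133/0.91873 = 0.2627
Extrapolate from 82.2 ft to 230.0 ft: V₃ = 11.1 × (230.0/82.2)^0.2627 = 11.1 × 1.3103 = 14.5446 m/s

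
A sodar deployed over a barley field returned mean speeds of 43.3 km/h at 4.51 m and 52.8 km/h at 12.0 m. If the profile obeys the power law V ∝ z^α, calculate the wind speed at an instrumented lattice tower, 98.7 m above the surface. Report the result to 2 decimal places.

80.93 km/h

First find α: α = ln(V₂/V₁)/ln(z₂/z₁) = ln(52.8/43.3)/ln(12.0/4.51) = 0.19836/0.97861 = 0.2027
Extrapolate from 12.0 m to 98.7 m: V₃ = 52.8 × (98.7/12.0)^0.2027 = 52.8 × 1.5328 = 80.9332 km/h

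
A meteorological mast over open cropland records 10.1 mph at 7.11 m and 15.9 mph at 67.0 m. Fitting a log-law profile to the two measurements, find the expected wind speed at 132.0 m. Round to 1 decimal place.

Log law: V ∝ ln(z/z₀). From the pair, with r = V₁/V₂ = 0.63522,
ln z₀ = (ln z₁ − r·ln z₂)/(1 − r) = (1.9615 − 0.63522×4.2047)/0.36478 = -1.9447 → z₀ = 0.1430 m
V₃ = V₁ · ln(z₃/z₀)/ln(z₁/z₀) = 10.1 × 6.8275/3.9062 = 17.6533 mph

17.7 mph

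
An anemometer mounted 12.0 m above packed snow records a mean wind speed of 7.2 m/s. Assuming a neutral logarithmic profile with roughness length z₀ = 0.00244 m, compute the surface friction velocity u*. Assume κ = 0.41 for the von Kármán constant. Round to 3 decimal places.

u* ≈ 0.347 m/s

Log law: V(z) = (u*/κ) · ln(z/z₀) ⇒ u* = κ · V / ln(z/z₀)
u* = 0.41 × 7.2 / ln(12.0/0.00244) = 0.41 × 7.2 / 8.5007
   = 2.9520 / 8.5007 = 0.3473 m/s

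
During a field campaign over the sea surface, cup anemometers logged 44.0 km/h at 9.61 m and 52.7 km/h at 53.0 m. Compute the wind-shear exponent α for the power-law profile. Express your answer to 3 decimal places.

Power law: V₂/V₁ = (z₂/z₁)^α ⇒ α = ln(V₂/V₁) / ln(z₂/z₁)
α = ln(52.7/44.0) / ln(53.0/9.61) = ln(1.1977) / ln(5.5151)
  = 0.18043 / 1.70749 = 0.10567

α ≈ 0.106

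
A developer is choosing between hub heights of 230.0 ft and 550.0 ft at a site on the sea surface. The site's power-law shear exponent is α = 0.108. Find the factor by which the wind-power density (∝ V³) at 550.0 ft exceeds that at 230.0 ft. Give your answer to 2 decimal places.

1.33

Speed ratio: V_B/V_A = (z_B/z_A)^α = (550.0/230.0)^0.108 = (2.3913)^0.108 = 1.09873
Power-density ratio: P_B/P_A = (V_B/V_A)³ = (1.09873)³ = 1.32641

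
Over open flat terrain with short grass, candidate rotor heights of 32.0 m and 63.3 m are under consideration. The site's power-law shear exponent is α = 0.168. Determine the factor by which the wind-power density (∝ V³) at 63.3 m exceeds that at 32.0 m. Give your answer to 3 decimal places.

Speed ratio: V_B/V_A = (z_B/z_A)^α = (63.3/32.0)^0.168 = (1.9781)^0.168 = 1.12143
Power-density ratio: P_B/P_A = (V_B/V_A)³ = (1.12143)³ = 1.41030

1.410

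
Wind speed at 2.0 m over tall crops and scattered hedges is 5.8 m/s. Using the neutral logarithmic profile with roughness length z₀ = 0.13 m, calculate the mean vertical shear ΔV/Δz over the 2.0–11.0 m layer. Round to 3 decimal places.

0.402 m/s/m

Log law: V₂ = V₁ · ln(z₂/z₀)/ln(z₁/z₀) = 5.8 × 4.4381/2.7334 = 9.4173 m/s
ΔV/Δz = (9.4173 − 5.8)/(11.0 − 2.0) = 3.6173/9.0000 = 0.40193 m/s/m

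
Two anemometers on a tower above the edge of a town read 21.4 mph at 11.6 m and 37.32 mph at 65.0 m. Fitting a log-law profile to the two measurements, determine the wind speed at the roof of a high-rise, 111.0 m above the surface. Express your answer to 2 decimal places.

Log law: V ∝ ln(z/z₀). From the pair, with r = V₁/V₂ = 0.57342,
ln z₀ = (ln z₁ − r·ln z₂)/(1 − r) = (2.4510 − 0.57342×4.1744)/0.42658 = 0.1344 → z₀ = 1.144 m
V₃ = V₁ · ln(z₃/z₀)/ln(z₁/z₀) = 21.4 × 4.5751/2.3166 = 42.2635 mph

42.26 mph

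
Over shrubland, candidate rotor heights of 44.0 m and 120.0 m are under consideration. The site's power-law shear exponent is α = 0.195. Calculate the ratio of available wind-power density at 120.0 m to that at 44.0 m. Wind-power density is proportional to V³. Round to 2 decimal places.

1.80

Speed ratio: V_B/V_A = (z_B/z_A)^α = (120.0/44.0)^0.195 = (2.7273)^0.195 = 1.21609
Power-density ratio: P_B/P_A = (V_B/V_A)³ = (1.21609)³ = 1.79846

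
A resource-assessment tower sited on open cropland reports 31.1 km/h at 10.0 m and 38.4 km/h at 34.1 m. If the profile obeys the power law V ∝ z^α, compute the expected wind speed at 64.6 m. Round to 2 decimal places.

42.86 km/h

First find α: α = ln(V₂/V₁)/ln(z₂/z₁) = ln(38.4/31.1)/ln(34.1/10.0) = 0.21085/1.22671 = 0.1719
Extrapolate from 34.1 m to 64.6 m: V₃ = 38.4 × (64.6/34.1)^0.1719 = 38.4 × 1.1161 = 42.8573 km/h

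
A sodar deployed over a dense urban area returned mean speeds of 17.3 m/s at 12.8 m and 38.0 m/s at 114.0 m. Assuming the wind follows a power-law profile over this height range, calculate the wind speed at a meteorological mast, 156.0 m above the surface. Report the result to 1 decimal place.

First find α: α = ln(V₂/V₁)/ln(z₂/z₁) = ln(38.0/17.3)/ln(114.0/12.8) = 0.78688/2.18675 = 0.3598
Extrapolate from 114.0 m to 156.0 m: V₃ = 38.0 × (156.0/114.0)^0.3598 = 38.0 × 1.1195 = 42.5403 m/s

42.5 m/s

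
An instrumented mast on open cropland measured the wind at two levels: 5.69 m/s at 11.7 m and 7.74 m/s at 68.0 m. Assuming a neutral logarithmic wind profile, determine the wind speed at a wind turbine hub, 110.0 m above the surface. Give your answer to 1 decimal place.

8.3 m/s

Log law: V ∝ ln(z/z₀). From the pair, with r = V₁/V₂ = 0.73514,
ln z₀ = (ln z₁ − r·ln z₂)/(1 − r) = (2.4596 − 0.73514×4.2195)/0.26486 = -2.4253 → z₀ = 0.08846 m
V₃ = V₁ · ln(z₃/z₀)/ln(z₁/z₀) = 5.69 × 7.1257/4.8848 = 8.3002 m/s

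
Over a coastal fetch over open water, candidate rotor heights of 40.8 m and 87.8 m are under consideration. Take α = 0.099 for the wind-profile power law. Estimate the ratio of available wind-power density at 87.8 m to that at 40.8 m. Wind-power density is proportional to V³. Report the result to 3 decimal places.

Speed ratio: V_B/V_A = (z_B/z_A)^α = (87.8/40.8)^0.099 = (2.1520)^0.099 = 1.07882
Power-density ratio: P_B/P_A = (V_B/V_A)³ = (1.07882)³ = 1.25560

1.256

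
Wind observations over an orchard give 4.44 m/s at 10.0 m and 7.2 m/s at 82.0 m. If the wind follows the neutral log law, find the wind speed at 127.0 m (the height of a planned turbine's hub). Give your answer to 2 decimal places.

Log law: V ∝ ln(z/z₀). From the pair, with r = V₁/V₂ = 0.61667,
ln z₀ = (ln z₁ − r·ln z₂)/(1 − r) = (2.3026 − 0.61667×4.4067)/0.38333 = -1.0823 → z₀ = 0.3388 m
V₃ = V₁ · ln(z₃/z₀)/ln(z₁/z₀) = 4.44 × 5.9265/3.3849 = 7.7738 m/s

7.77 m/s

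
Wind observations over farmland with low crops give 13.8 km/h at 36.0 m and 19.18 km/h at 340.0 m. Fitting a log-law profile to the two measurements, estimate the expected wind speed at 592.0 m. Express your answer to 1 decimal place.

20.5 km/h

Log law: V ∝ ln(z/z₀). From the pair, with r = V₁/V₂ = 0.71950,
ln z₀ = (ln z₁ − r·ln z₂)/(1 − r) = (3.5835 − 0.71950×5.8289)/0.28050 = -2.1761 → z₀ = 0.1135 m
V₃ = V₁ · ln(z₃/z₀)/ln(z₁/z₀) = 13.8 × 8.5596/5.7596 = 20.5087 km/h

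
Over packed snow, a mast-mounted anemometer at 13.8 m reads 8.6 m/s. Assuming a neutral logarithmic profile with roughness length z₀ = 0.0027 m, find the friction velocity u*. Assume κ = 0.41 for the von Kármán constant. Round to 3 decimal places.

Log law: V(z) = (u*/κ) · ln(z/z₀) ⇒ u* = κ · V / ln(z/z₀)
u* = 0.41 × 8.6 / ln(13.8/0.0027) = 0.41 × 8.6 / 8.5392
   = 3.5260 / 8.5392 = 0.4129 m/s

u* ≈ 0.413 m/s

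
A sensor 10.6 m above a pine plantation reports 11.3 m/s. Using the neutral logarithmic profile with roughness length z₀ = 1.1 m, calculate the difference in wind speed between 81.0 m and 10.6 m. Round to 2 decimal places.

10.14 m/s

Log law: V₂ = V₁ · ln(z₂/z₀)/ln(z₁/z₀) = 11.3 × 4.2991/2.2655 = 21.4431 m/s
ΔV = 21.4431 − 11.3 = 10.1431 m/s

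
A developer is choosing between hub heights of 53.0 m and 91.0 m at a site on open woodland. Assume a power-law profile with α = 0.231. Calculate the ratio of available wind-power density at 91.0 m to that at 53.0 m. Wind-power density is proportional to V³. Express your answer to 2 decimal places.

1.45

Speed ratio: V_B/V_A = (z_B/z_A)^α = (91.0/53.0)^0.231 = (1.7170)^0.231 = 1.13300
Power-density ratio: P_B/P_A = (V_B/V_A)³ = (1.13300)³ = 1.45443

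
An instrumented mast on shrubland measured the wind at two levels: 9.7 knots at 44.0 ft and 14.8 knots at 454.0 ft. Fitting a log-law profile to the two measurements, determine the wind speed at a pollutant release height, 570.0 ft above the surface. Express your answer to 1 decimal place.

Log law: V ∝ ln(z/z₀). From the pair, with r = V₁/V₂ = 0.65541,
ln z₀ = (ln z₁ − r·ln z₂)/(1 − r) = (3.7842 − 0.65541×6.1181)/0.34459 = -0.6548 → z₀ = 0.5195 ft
V₃ = V₁ · ln(z₃/z₀)/ln(z₁/z₀) = 9.7 × 7.0004/4.4390 = 15.2972 knots

15.3 knots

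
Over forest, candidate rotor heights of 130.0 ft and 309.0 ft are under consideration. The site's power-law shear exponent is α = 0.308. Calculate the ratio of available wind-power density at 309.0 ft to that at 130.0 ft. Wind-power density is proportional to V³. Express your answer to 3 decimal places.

Speed ratio: V_B/V_A = (z_B/z_A)^α = (309.0/130.0)^0.308 = (2.3769)^0.308 = 1.30561
Power-density ratio: P_B/P_A = (V_B/V_A)³ = (1.30561)³ = 2.22555

2.226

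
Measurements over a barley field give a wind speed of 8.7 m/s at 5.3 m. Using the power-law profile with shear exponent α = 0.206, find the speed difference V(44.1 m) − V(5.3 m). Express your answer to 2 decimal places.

Power law: V₂ = V₁ · (z₂/z₁)^α = 8.7 × (8.3208)^0.206 = 13.4609 m/s
ΔV = 13.4609 − 8.7 = 4.7609 m/s

4.76 m/s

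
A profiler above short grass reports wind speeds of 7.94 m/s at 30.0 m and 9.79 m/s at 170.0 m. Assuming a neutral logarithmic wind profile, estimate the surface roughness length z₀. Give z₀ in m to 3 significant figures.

z₀ ≈ 0.0175 m

Log law: V(z) ∝ ln(z/z₀). With r = V₁/V₂ = 7.94/9.79 = 0.81103,
r · ln(z₂/z₀) = ln(z₁/z₀) ⇒ ln z₀ = (ln z₁ − r·ln z₂)/(1 − r)
ln z₀ = (3.40120 − 0.81103×5.13580) / 0.18897 = -4.0435
z₀ = exp(-4.0435) = 0.01754 m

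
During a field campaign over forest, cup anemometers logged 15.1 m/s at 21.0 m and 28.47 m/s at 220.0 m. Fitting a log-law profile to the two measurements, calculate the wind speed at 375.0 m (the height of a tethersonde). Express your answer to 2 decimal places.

31.51 m/s

Log law: V ∝ ln(z/z₀). From the pair, with r = V₁/V₂ = 0.53038,
ln z₀ = (ln z₁ − r·ln z₂)/(1 − r) = (3.0445 − 0.53038×5.3936)/0.46962 = 0.3915 → z₀ = 1.479 m
V₃ = V₁ · ln(z₃/z₀)/ln(z₁/z₀) = 15.1 × 5.5355/2.6531 = 31.5053 m/s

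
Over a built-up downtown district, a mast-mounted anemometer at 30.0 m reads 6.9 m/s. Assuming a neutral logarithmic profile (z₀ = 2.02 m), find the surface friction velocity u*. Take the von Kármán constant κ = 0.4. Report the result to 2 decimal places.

u* ≈ 1.02 m/s

Log law: V(z) = (u*/κ) · ln(z/z₀) ⇒ u* = κ · V / ln(z/z₀)
u* = 0.4 × 6.9 / ln(30.0/2.02) = 0.4 × 6.9 / 2.6981
   = 2.7600 / 2.6981 = 1.0229 m/s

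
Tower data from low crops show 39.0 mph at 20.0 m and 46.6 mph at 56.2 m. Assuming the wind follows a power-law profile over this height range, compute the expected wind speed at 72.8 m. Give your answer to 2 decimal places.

48.73 mph

First find α: α = ln(V₂/V₁)/ln(z₂/z₁) = ln(46.6/39.0)/ln(56.2/20.0) = 0.17804/1.03318 = 0.1723
Extrapolate from 56.2 m to 72.8 m: V₃ = 46.6 × (72.8/56.2)^0.1723 = 46.6 × 1.0456 = 48.7252 mph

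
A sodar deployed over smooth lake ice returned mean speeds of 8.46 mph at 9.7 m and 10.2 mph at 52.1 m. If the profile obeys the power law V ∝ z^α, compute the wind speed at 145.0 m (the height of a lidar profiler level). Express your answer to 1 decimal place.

11.4 mph

First find α: α = ln(V₂/V₁)/ln(z₂/z₁) = ln(10.2/8.46)/ln(52.1/9.7) = 0.18704/1.68104 = 0.1113
Extrapolate from 52.1 m to 145.0 m: V₃ = 10.2 × (145.0/52.1)^0.1113 = 10.2 × 1.1206 = 11.4304 mph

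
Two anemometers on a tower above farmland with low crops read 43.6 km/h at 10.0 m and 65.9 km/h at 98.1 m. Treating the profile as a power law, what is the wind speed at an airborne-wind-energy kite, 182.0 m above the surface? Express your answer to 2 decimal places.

73.70 km/h

First find α: α = ln(V₂/V₁)/ln(z₂/z₁) = ln(65.9/43.6)/ln(98.1/10.0) = 0.41308/2.28340 = 0.1809
Extrapolate from 98.1 m to 182.0 m: V₃ = 65.9 × (182.0/98.1)^0.1809 = 65.9 × 1.1183 = 73.6955 km/h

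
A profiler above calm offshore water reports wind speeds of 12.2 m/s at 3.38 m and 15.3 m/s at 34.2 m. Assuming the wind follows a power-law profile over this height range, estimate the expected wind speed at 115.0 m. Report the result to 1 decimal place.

17.2 m/s

First find α: α = ln(V₂/V₁)/ln(z₂/z₁) = ln(15.3/12.2)/ln(34.2/3.38) = 0.22642/2.31435 = 0.0978
Extrapolate from 34.2 m to 115.0 m: V₃ = 15.3 × (115.0/34.2)^0.0978 = 15.3 × 1.1260 = 17.2273 m/s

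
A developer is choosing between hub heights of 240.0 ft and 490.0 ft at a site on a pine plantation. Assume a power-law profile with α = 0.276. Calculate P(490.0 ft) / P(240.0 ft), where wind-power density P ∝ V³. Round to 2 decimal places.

Speed ratio: V_B/V_A = (z_B/z_A)^α = (490.0/240.0)^0.276 = (2.0417)^0.276 = 1.21774
Power-density ratio: P_B/P_A = (V_B/V_A)³ = (1.21774)³ = 1.80579

1.81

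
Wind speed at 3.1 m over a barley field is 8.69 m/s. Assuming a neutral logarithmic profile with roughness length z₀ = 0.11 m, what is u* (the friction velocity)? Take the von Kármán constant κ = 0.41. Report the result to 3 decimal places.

Log law: V(z) = (u*/κ) · ln(z/z₀) ⇒ u* = κ · V / ln(z/z₀)
u* = 0.41 × 8.69 / ln(3.1/0.11) = 0.41 × 8.69 / 3.3387
   = 3.5629 / 3.3387 = 1.0672 m/s

u* ≈ 1.067 m/s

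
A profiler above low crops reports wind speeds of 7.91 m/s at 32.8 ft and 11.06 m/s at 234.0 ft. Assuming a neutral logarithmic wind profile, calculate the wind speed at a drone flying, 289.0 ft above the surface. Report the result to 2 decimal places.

11.40 m/s

Log law: V ∝ ln(z/z₀). From the pair, with r = V₁/V₂ = 0.71519,
ln z₀ = (ln z₁ − r·ln z₂)/(1 − r) = (3.4904 − 0.71519×5.4553)/0.28481 = -1.4436 → z₀ = 0.2361 ft
V₃ = V₁ · ln(z₃/z₀)/ln(z₁/z₀) = 7.91 × 7.1101/4.9341 = 11.3984 m/s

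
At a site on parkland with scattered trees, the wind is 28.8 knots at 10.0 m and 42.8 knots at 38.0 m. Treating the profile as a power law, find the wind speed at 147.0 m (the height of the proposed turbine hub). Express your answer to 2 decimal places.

First find α: α = ln(V₂/V₁)/ln(z₂/z₁) = ln(42.8/28.8)/ln(38.0/10.0) = 0.39616/1.33500 = 0.2968
Extrapolate from 38.0 m to 147.0 m: V₃ = 42.8 × (147.0/38.0)^0.2968 = 42.8 × 1.4940 = 63.9433 knots

63.94 knots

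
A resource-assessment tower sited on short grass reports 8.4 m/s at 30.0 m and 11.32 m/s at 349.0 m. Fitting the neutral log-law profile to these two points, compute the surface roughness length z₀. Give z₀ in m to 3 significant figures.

Log law: V(z) ∝ ln(z/z₀). With r = V₁/V₂ = 8.4/11.32 = 0.74205,
r · ln(z₂/z₀) = ln(z₁/z₀) ⇒ ln z₀ = (ln z₁ − r·ln z₂)/(1 − r)
ln z₀ = (3.40120 − 0.74205×5.85507) / 0.25795 = -3.6579
z₀ = exp(-3.6579) = 0.02579 m

z₀ ≈ 0.0258 m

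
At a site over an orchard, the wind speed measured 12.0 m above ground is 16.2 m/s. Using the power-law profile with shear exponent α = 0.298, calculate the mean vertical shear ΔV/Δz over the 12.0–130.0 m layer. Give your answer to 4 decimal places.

Power law: V₂ = V₁ · (z₂/z₁)^α = 16.2 × (10.8333)^0.298 = 32.9514 m/s
ΔV/Δz = (32.9514 − 16.2)/(130.0 − 12.0) = 16.7514/118.0000 = 0.14196 m/s/m

0.1420 m/s/m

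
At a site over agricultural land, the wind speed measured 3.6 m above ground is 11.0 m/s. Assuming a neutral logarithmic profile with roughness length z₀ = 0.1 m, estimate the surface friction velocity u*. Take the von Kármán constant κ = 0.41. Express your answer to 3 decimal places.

u* ≈ 1.259 m/s

Log law: V(z) = (u*/κ) · ln(z/z₀) ⇒ u* = κ · V / ln(z/z₀)
u* = 0.41 × 11.0 / ln(3.6/0.1) = 0.41 × 11.0 / 3.5835
   = 4.5100 / 3.5835 = 1.2585 m/s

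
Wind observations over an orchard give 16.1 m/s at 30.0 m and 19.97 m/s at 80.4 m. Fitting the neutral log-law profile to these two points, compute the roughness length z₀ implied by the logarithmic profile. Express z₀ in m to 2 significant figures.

z₀ ≈ 0.50 m

Log law: V(z) ∝ ln(z/z₀). With r = V₁/V₂ = 16.1/19.97 = 0.80621,
r · ln(z₂/z₀) = ln(z₁/z₀) ⇒ ln z₀ = (ln z₁ − r·ln z₂)/(1 − r)
ln z₀ = (3.40120 − 0.80621×4.38701) / 0.19379 = -0.7000
z₀ = exp(-0.7000) = 0.4966 m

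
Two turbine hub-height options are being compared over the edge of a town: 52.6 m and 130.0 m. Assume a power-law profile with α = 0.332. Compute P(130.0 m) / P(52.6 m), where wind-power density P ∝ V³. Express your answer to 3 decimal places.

Speed ratio: V_B/V_A = (z_B/z_A)^α = (130.0/52.6)^0.332 = (2.4715)^0.332 = 1.35040
Power-density ratio: P_B/P_A = (V_B/V_A)³ = (1.35040)³ = 2.46255

2.463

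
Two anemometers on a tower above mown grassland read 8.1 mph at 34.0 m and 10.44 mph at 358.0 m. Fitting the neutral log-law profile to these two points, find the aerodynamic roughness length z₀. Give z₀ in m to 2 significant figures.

Log law: V(z) ∝ ln(z/z₀). With r = V₁/V₂ = 8.1/10.44 = 0.77586,
r · ln(z₂/z₀) = ln(z₁/z₀) ⇒ ln z₀ = (ln z₁ − r·ln z₂)/(1 − r)
ln z₀ = (3.52636 − 0.77586×5.88053) / 0.22414 = -4.6227
z₀ = exp(-4.6227) = 0.009826 m

z₀ ≈ 0.0098 m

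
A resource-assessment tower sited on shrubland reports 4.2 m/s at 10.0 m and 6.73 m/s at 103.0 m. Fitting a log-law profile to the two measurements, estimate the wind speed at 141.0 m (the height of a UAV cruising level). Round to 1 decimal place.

Log law: V ∝ ln(z/z₀). From the pair, with r = V₁/V₂ = 0.62407,
ln z₀ = (ln z₁ − r·ln z₂)/(1 − r) = (2.3026 − 0.62407×4.6347)/0.37593 = -1.5690 → z₀ = 0.2083 m
V₃ = V₁ · ln(z₃/z₀)/ln(z₁/z₀) = 4.2 × 6.5177/3.8715 = 7.0707 m/s

7.1 m/s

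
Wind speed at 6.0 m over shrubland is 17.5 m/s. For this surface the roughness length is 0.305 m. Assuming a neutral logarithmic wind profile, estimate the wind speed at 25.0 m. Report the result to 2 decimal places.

Log law: V(z) ∝ ln(z/z₀), so V₂/V₁ = ln(z₂/z₀) / ln(z₁/z₀).
ln(25.0/0.305) = 4.4063, ln(6.0/0.305) = 2.9792
V₂ = 17.5 × 4.4063/2.9792 = 17.5 × 1.4790 = 25.8830 m/s

25.88 m/s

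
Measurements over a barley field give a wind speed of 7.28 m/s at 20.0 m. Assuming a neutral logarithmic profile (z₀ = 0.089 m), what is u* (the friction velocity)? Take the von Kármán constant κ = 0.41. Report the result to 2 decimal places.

Log law: V(z) = (u*/κ) · ln(z/z₀) ⇒ u* = κ · V / ln(z/z₀)
u* = 0.41 × 7.28 / ln(20.0/0.089) = 0.41 × 7.28 / 5.4149
   = 2.9848 / 5.4149 = 0.5512 m/s

u* ≈ 0.55 m/s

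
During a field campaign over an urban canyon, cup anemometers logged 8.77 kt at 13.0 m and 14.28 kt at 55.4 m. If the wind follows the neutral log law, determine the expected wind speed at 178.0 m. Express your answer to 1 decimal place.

Log law: V ∝ ln(z/z₀). From the pair, with r = V₁/V₂ = 0.61415,
ln z₀ = (ln z₁ − r·ln z₂)/(1 − r) = (2.5649 − 0.61415×4.0146)/0.38585 = 0.2576 → z₀ = 1.294 m
V₃ = V₁ · ln(z₃/z₀)/ln(z₁/z₀) = 8.77 × 4.9241/2.3073 = 18.7165 kt

18.7 kt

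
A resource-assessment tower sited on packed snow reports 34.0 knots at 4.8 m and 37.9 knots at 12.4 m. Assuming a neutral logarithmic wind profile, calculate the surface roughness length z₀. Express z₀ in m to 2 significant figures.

z₀ ≈ 0.0012 m

Log law: V(z) ∝ ln(z/z₀). With r = V₁/V₂ = 34.0/37.9 = 0.89710,
r · ln(z₂/z₀) = ln(z₁/z₀) ⇒ ln z₀ = (ln z₁ − r·ln z₂)/(1 − r)
ln z₀ = (1.56862 − 0.89710×2.51770) / 0.10290 = -6.7054
z₀ = exp(-6.7054) = 0.001224 m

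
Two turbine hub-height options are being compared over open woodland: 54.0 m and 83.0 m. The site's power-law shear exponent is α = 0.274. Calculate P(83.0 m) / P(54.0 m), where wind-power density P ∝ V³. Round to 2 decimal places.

Speed ratio: V_B/V_A = (z_B/z_A)^α = (83.0/54.0)^0.274 = (1.5370)^0.274 = 1.12500
Power-density ratio: P_B/P_A = (V_B/V_A)³ = (1.12500)³ = 1.42382

1.42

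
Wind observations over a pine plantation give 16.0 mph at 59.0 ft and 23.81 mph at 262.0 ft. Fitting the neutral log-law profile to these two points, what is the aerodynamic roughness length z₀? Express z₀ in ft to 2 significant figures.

Log law: V(z) ∝ ln(z/z₀). With r = V₁/V₂ = 16.0/23.81 = 0.67199,
r · ln(z₂/z₀) = ln(z₁/z₀) ⇒ ln z₀ = (ln z₁ − r·ln z₂)/(1 − r)
ln z₀ = (4.07754 − 0.67199×5.56834) / 0.32801 = 1.0234
z₀ = exp(1.0234) = 2.783 ft

z₀ ≈ 2.8 ft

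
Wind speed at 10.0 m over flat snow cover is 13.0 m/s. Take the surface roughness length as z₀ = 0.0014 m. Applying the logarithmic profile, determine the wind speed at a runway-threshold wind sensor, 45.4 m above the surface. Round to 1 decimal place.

Log law: V(z) ∝ ln(z/z₀), so V₂/V₁ = ln(z₂/z₀) / ln(z₁/z₀).
ln(45.4/0.0014) = 10.3868, ln(10.0/0.0014) = 8.8739
V₂ = 13.0 × 10.3868/8.8739 = 13.0 × 1.1705 = 15.2164 m/s

15.2 m/s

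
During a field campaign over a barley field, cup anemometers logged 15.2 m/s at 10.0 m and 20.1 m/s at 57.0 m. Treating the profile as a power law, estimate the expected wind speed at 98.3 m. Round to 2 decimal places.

First find α: α = ln(V₂/V₁)/ln(z₂/z₁) = ln(20.1/15.2)/ln(57.0/10.0) = 0.27942/1.74047 = 0.1605
Extrapolate from 57.0 m to 98.3 m: V₃ = 20.1 × (98.3/57.0)^0.1605 = 20.1 × 1.0914 = 21.9378 m/s

21.94 m/s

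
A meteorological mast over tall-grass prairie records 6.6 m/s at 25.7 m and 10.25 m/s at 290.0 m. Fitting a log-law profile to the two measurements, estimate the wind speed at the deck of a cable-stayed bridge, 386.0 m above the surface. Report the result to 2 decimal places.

10.68 m/s

Log law: V ∝ ln(z/z₀). From the pair, with r = V₁/V₂ = 0.64390,
ln z₀ = (ln z₁ − r·ln z₂)/(1 − r) = (3.2465 − 0.64390×5.6699)/0.35610 = -1.1355 → z₀ = 0.3213 m
V₃ = V₁ · ln(z₃/z₀)/ln(z₁/z₀) = 6.6 × 7.0914/4.3820 = 10.6807 m/s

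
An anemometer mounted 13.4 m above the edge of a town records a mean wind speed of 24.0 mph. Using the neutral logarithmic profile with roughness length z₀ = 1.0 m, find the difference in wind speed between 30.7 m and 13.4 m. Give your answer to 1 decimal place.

Log law: V₂ = V₁ · ln(z₂/z₀)/ln(z₁/z₀) = 24.0 × 3.4243/2.5953 = 31.6664 mph
ΔV = 31.6664 − 24.0 = 7.6664 mph

7.7 mph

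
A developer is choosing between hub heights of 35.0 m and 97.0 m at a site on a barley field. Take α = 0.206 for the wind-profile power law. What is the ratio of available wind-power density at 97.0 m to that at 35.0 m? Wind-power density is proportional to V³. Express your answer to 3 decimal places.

1.878

Speed ratio: V_B/V_A = (z_B/z_A)^α = (97.0/35.0)^0.206 = (2.7714)^0.206 = 1.23366
Power-density ratio: P_B/P_A = (V_B/V_A)³ = (1.23366)³ = 1.87755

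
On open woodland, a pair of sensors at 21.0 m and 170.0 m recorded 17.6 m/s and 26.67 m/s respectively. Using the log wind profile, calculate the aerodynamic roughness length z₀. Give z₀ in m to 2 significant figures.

Log law: V(z) ∝ ln(z/z₀). With r = V₁/V₂ = 17.6/26.67 = 0.65992,
r · ln(z₂/z₀) = ln(z₁/z₀) ⇒ ln z₀ = (ln z₁ − r·ln z₂)/(1 − r)
ln z₀ = (3.04452 − 0.65992×5.13580) / 0.34008 = -1.0135
z₀ = exp(-1.0135) = 0.3629 m

z₀ ≈ 0.36 m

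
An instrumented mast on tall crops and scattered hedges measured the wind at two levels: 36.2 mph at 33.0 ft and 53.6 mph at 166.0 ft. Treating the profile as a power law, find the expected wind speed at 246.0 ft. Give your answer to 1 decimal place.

First find α: α = ln(V₂/V₁)/ln(z₂/z₁) = ln(53.6/36.2)/ln(166.0/33.0) = 0.39249/1.61548 = 0.2430
Extrapolate from 166.0 ft to 246.0 ft: V₃ = 53.6 × (246.0/166.0)^0.2430 = 53.6 × 1.1003 = 58.9750 mph

59.0 mph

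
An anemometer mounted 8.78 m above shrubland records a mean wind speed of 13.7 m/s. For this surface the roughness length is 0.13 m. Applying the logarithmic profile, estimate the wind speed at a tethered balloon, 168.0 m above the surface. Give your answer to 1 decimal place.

Log law: V(z) ∝ ln(z/z₀), so V₂/V₁ = ln(z₂/z₀) / ln(z₁/z₀).
ln(168.0/0.13) = 7.1642, ln(8.78/0.13) = 4.2127
V₂ = 13.7 × 7.1642/4.2127 = 13.7 × 1.7006 = 23.2985 m/s

23.3 m/s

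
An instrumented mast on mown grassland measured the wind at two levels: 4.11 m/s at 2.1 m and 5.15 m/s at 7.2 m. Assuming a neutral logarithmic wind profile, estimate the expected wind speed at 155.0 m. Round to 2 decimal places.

Log law: V ∝ ln(z/z₀). From the pair, with r = V₁/V₂ = 0.79806,
ln z₀ = (ln z₁ − r·ln z₂)/(1 − r) = (0.7419 − 0.79806×1.9741)/0.20194 = -4.1274 → z₀ = 0.01612 m
V₃ = V₁ · ln(z₃/z₀)/ln(z₁/z₀) = 4.11 × 9.1708/4.8693 = 7.7407 m/s

7.74 m/s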